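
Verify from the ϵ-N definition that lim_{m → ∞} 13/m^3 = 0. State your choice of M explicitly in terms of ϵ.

M = (13/ϵ)^{1/3}

Let ϵ > 0. For m ≥ 1, |13/m^3 − 0| = 13/m^3.
13/m^3 < ϵ ⇔ m^3 > 13/ϵ ⇔ m > (13/ϵ)^{1/3}.
Take M = (13/ϵ)^{1/3}. Then m > M implies 13/m^3 < ϵ.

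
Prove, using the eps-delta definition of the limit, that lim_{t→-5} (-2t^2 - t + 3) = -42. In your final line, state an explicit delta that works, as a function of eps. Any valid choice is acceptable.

Let eps > 0. We want delta > 0 such that 0 < |t + 5| < delta implies |(-2t^2 - t + 3) + 42| < eps.
(-2t^2 - t + 3) + 42 = -2t^2 - t + 45 = (t + 5)(-2t + 9).
So |(-2t^2 - t + 3) + 42| = |t + 5|·|-2t + 9|.
Require delta ≤ 1. Then |t + 5| < 1 gives |t| < 6, and by the triangle inequality |-2t + 9| ≤ 2·6 + 9 = 21.
Hence |(-2t^2 - t + 3) + 42| ≤ 21|t + 5| < eps provided |t + 5| < eps/21.
Take delta = min(1, eps/21). Then 0 < |t + 5| < delta gives both |t + 5| < 1 and |t + 5| < eps/21, so |(-2t^2 - t + 3) + 42| < eps.

delta = min(1, eps/21)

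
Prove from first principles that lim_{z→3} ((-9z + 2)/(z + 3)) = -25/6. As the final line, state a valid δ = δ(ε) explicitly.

δ = min(3, (18/29)ε)

Let ε > 0. We want δ > 0 with 0 < |z − 3| < δ ⇒ |(-9z + 2)/(z + 3) + 25/6| < ε.
Combining over a common denominator, (-9z + 2)/(z + 3) + 25/6 = [(-9z + 2)·6 − (-25)·(z + 3)] / [6·(z + 3)] = -29(z − 3) / (6(z + 3)).
So |(-9z + 2)/(z + 3) + 25/6| = 29|z − 3| / (6·|z + 3|).
Require δ ≤ 3, so |z + 3| ≥ |6| − |z − 3| > 6 − 3 = 3.
Hence |(-9z + 2)/(z + 3) + 25/6| < 29|z − 3|/(6·3) = (29/18)|z − 3|, which is < ε once |z − 3| < (18/29)ε.
Take δ = min(3, (18/29)ε). Then 0 < |z − 3| < δ forces both bounds, so |(-9z + 2)/(z + 3) + 25/6| < ε.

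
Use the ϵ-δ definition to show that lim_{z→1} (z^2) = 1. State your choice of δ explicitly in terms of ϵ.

Fix ϵ > 0. We seek δ > 0 with 0 < |z − 1| < δ ⇒ |z^2 − 1| < ϵ.
Factor: z^2 − 1 = (z − 1)(z + 1), so |z^2 − 1| = |z − 1|·|z + 1|.
Impose δ ≤ 2 so that |z| < 3; then |z + 1| ≤ 4.
Hence |z^2 − 1| ≤ 4|z − 1|, which is < ϵ once |z − 1| < ϵ/4.
Take δ = min(2, ϵ/4). If 0 < |z − 1| < δ then both bounds hold and |z^2 − 1| ≤ 4|z − 1| < 4·(ϵ/4) = ϵ.

δ = min(2, ϵ/4)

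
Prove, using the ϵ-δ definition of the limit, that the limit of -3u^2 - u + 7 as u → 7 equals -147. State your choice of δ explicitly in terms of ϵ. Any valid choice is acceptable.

Let ϵ > 0 be given. We want δ > 0 such that 0 < |u − 7| < δ implies |(-3u^2 - u + 7) + 147| < ϵ.
(-3u^2 - u + 7) + 147 = -3u^2 - u + 154 = (u − 7)(-3u - 22).
So |(-3u^2 - u + 7) + 147| = |u − 7|·|-3u - 22|.
Assume first that |u − 7| < 1, so |u| < 8. Then |-3u - 22| ≤ 3·8 + 22 = 46.
Hence |(-3u^2 - u + 7) + 147| ≤ 46|u − 7| < ϵ provided |u − 7| < ϵ/46.
Take δ = min(1, ϵ/46). Then 0 < |u − 7| < δ gives both |u − 7| < 1 and |u − 7| < ϵ/46, so |(-3u^2 - u + 7) + 147| < ϵ.

δ = min(1, ϵ/46)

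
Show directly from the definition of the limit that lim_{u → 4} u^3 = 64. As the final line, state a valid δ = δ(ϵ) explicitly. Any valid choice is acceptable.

δ = min(1, ϵ/61)

Suppose ϵ > 0. We seek δ > 0 with 0 < |u − 4| < δ ⇒ |u^3 − 64| < ϵ.
Factor: u^3 − 64 = (u − 4)(u^2 + 4u + 16), so |u^3 − 64| = |u − 4|·|u^2 + 4u + 16|.
Restrict δ ≤ 1. Then |u − 4| < 1 gives |u| < 5, so by the triangle inequality |u^2 + 4u + 16| ≤ 5^2 + 4·5 + 16 = 61.
Hence |u^3 − 64| ≤ 61|u − 4|, which is < ϵ once |u − 4| < ϵ/61.
Take δ = min(1, ϵ/61). If 0 < |u − 4| < δ then both bounds hold and |u^3 − 64| ≤ 61|u − 4| < 61·(ϵ/61) = ϵ.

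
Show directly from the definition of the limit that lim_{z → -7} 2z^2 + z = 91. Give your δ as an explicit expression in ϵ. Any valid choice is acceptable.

Suppose ϵ > 0. We want δ > 0 such that 0 < |z + 7| < δ implies |(2z^2 + z) − 91| < ϵ.
(2z^2 + z) − 91 = 2z^2 + z - 91 = (z + 7)(2z - 13).
So |(2z^2 + z) − 91| = |z + 7|·|2z - 13|.
Assume first that |z + 7| < 1, so |z| < 8. Then |2z - 13| ≤ 2·8 + 13 = 29.
Hence |(2z^2 + z) − 91| ≤ 29|z + 7| < ϵ provided |z + 7| < ϵ/29.
Take δ = min(1, ϵ/29). Then 0 < |z + 7| < δ gives both |z + 7| < 1 and |z + 7| < ϵ/29, so |(2z^2 + z) − 91| < ϵ.

δ = min(1, ϵ/29)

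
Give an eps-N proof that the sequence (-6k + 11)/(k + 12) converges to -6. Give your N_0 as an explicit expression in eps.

Let eps > 0 be given. For k ≥ 1, |(-6k + 11)/(k + 12) + 6| = |83|/((k + 12)) = 83/((k + 12)).
Since k + 12 ≥ k for k ≥ 1, this is ≤ 83/(k) = 83/k.
So |(-6k + 11)/(k + 12) + 6| < eps whenever k > 83/eps.
Take N_0 = 83/eps. If k > N_0 then |(-6k + 11)/(k + 12) + 6| ≤ 83/k < eps.

N_0 = 83/eps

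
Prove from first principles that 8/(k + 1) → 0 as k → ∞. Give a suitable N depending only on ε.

N = 8/ε

Let ε > 0 be given. For k ≥ 1, |8/(k + 1) − 0| = 8/(k + 1) ≤ 8/k.
We need 8/k < ε, i.e. k > 8/ε.
Take N = 8/ε. If k > N then |8/(k + 1)| ≤ 8/k < ε.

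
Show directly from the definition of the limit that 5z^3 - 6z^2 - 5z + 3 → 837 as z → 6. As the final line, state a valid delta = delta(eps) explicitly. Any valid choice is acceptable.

Fix eps > 0. We want delta > 0 such that 0 < |z − 6| < delta implies |(5z^3 - 6z^2 - 5z + 3) − 837| < eps.
(5z^3 - 6z^2 - 5z + 3) − 837 = 5z^3 - 6z^2 - 5z - 834 = (z − 6)(5z^2 + 24z + 139).
So |(5z^3 - 6z^2 - 5z + 3) − 837| = |z − 6|·|5z^2 + 24z + 139|.
Require delta ≤ 1. Then |z − 6| < 1 gives |z| < 7, and by the triangle inequality |5z^2 + 24z + 139| ≤ 5·7^2 + 24·7 + 139 = 552.
Hence |(5z^3 - 6z^2 - 5z + 3) − 837| ≤ 552|z − 6| < eps provided |z − 6| < eps/552.
Choosing delta = min(1, eps/552) ensures both conditions, hence |(5z^3 - 6z^2 - 5z + 3) − 837| < eps.

delta = min(1, eps/552)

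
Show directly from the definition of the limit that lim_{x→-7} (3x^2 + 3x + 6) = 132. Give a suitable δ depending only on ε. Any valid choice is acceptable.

Suppose ε > 0. We want δ > 0 such that 0 < |x + 7| < δ implies |(3x^2 + 3x + 6) − 132| < ε.
(3x^2 + 3x + 6) − 132 = 3x^2 + 3x - 126 = (x + 7)(3x - 18).
So |(3x^2 + 3x + 6) − 132| = |x + 7|·|3x - 18|.
Assume first that |x + 7| < 2, so |x| < 9. Then |3x - 18| ≤ 3·9 + 18 = 45.
Hence |(3x^2 + 3x + 6) − 132| ≤ 45|x + 7| < ε provided |x + 7| < ε/45.
Choosing δ = min(2, ε/45) ensures both conditions, hence |(3x^2 + 3x + 6) − 132| < ε.

δ = min(2, ε/45)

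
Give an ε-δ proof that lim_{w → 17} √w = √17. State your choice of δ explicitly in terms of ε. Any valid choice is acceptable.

δ = min(17, √17·ε)

Suppose ε > 0. We want δ > 0 such that 0 < |w − 17| < δ implies |√w − √17| < ε.
Multiplying by the conjugate, |√w − √17| = |w − 17|/(√w + √17).
Restrict δ ≤ 17 so that |w − 17| < 17 forces w > 0, and then √w + √17 > √17.
Hence |√w − √17| < |w − 17|/√17, which is < ε once |w − 17| < √17·ε.
Take δ = min(17, √17·ε). If 0 < |w − 17| < δ then w > 0 and |√w − √17| < |w − 17|/√17 < ε.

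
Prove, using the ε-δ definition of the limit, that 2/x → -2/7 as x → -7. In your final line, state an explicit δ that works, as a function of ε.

δ = min(7/2, (49/4)ε)

Let ε > 0 be given. We seek δ > 0 such that 0 < |x + 7| < δ implies |2/x + 2/7| < ε.
|2/x + 2/7| = 2·|-7 − x|/(7·|x|) = 2|x + 7|/(7|x|).
Require δ ≤ 7/2 so that |x| > 7 − 7/2 = 7/2, hence 7|x| > 49/2.
Then |2/x + 2/7| < 2|x + 7|/(49/2), which is < ε when |x + 7| < (49/4)ε.
Take δ = min(7/2, (49/4)ε). Then 0 < |x + 7| < δ gives both |x + 7| < 7/2 and |x + 7| < (49/4)ε, so |2/x + 2/7| < ε.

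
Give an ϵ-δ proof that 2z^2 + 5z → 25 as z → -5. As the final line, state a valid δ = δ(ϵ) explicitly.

Let ϵ > 0 be given. We want δ > 0 such that 0 < |z + 5| < δ implies |(2z^2 + 5z) − 25| < ϵ.
(2z^2 + 5z) − 25 = 2z^2 + 5z - 25 = (z + 5)(2z - 5).
So |(2z^2 + 5z) − 25| = |z + 5|·|2z - 5|.
Require δ ≤ 2. Then |z + 5| < 2 gives |z| < 7, and by the triangle inequality |2z - 5| ≤ 2·7 + 5 = 19.
Hence |(2z^2 + 5z) − 25| ≤ 19|z + 5| < ϵ provided |z + 5| < ϵ/19.
Choosing δ = min(2, ϵ/19) ensures both conditions, hence |(2z^2 + 5z) − 25| < ϵ.

δ = min(2, ϵ/19)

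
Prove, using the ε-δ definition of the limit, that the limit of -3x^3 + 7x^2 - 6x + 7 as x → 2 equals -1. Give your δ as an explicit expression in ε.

Let ε > 0. We want δ > 0 such that 0 < |x − 2| < δ implies |(-3x^3 + 7x^2 - 6x + 7) + 1| < ε.
(-3x^3 + 7x^2 - 6x + 7) + 1 = -3x^3 + 7x^2 - 6x + 8 = (x − 2)(-3x^2 + x - 4).
So |(-3x^3 + 7x^2 - 6x + 7) + 1| = |x − 2|·|-3x^2 + x - 4|.
Require δ ≤ 1. Then |x − 2| < 1 gives |x| < 3, and by the triangle inequality |-3x^2 + x - 4| ≤ 3·3^2 + 3 + 4 = 34.
Hence |(-3x^3 + 7x^2 - 6x + 7) + 1| ≤ 34|x − 2| < ε provided |x − 2| < ε/34.
Choosing δ = min(1, ε/34) ensures both conditions, hence |(-3x^3 + 7x^2 - 6x + 7) + 1| < ε.

δ = min(1, ε/34)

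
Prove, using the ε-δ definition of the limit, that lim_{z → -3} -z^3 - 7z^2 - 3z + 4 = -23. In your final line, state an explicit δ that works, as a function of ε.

δ = min(2, ε/54)

Let ε > 0. We want δ > 0 such that 0 < |z + 3| < δ implies |(-z^3 - 7z^2 - 3z + 4) + 23| < ε.
(-z^3 - 7z^2 - 3z + 4) + 23 = -z^3 - 7z^2 - 3z + 27 = (z + 3)(-z^2 - 4z + 9).
So |(-z^3 - 7z^2 - 3z + 4) + 23| = |z + 3|·|-z^2 - 4z + 9|.
Require δ ≤ 2. Then |z + 3| < 2 gives |z| < 5, and by the triangle inequality |-z^2 - 4z + 9| ≤ 5^2 + 4·5 + 9 = 54.
Hence |(-z^3 - 7z^2 - 3z + 4) + 23| ≤ 54|z + 3| < ε provided |z + 3| < ε/54.
Take δ = min(2, ε/54). Then 0 < |z + 3| < δ gives both |z + 3| < 2 and |z + 3| < ε/54, so |(-z^3 - 7z^2 - 3z + 4) + 23| < ε.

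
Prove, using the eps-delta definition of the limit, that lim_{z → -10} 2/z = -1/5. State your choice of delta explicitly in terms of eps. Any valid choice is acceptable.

delta = min(5, 25eps)

Let eps > 0. We seek delta > 0 such that 0 < |z + 10| < delta implies |2/z + 1/5| < eps.
|2/z + 1/5| = 2·|-10 − z|/(10·|z|) = 2|z + 10|/(10|z|).
Require delta ≤ 5 so that |z| > 10 − 5 = 5, hence 10|z| > 50.
Then |2/z + 1/5| < 2|z + 10|/50, which is < eps when |z + 10| < 25eps.
Take delta = min(5, 25eps). Then 0 < |z + 10| < delta gives both |z + 10| < 5 and |z + 10| < 25eps, so |2/z + 1/5| < eps.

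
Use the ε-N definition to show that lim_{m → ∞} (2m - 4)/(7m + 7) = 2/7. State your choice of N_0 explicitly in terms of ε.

N_0 = (6/7)/ε

Suppose ε > 0. For m ≥ 1, |(2m - 4)/(7m + 7) − (2/7)| = |-42|/(7(7m + 7)) = 42/(7(7m + 7)).
Since 7m + 7 ≥ 7m for m ≥ 1, this is ≤ 42/(7·7m) = (6/7)/m.
So |(2m - 4)/(7m + 7) − (2/7)| < ε whenever m > (6/7)/ε.
Take N_0 = (6/7)/ε. If m > N_0 then |(2m - 4)/(7m + 7) − (2/7)| ≤ (6/7)/m < ε.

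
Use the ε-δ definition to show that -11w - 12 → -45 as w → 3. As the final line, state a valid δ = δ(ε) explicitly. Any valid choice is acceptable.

δ = ε/11

Suppose ε > 0. We need δ > 0 so that 0 < |w − 3| < δ implies |(-11w - 12) + 45| < ε.
Since (-11w - 12) + 45 = -11(w − 3), we have |(-11w - 12) + 45| = 11|w − 3|.
Thus it suffices that |w − 3| < ε/11.
Choosing δ = ε/11 gives |(-11w - 12) + 45| = 11|w − 3| < ε whenever |w − 3| < δ.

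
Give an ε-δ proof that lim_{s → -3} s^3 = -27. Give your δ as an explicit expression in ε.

δ = min(1, ε/37)

Fix ε > 0. We seek δ > 0 with 0 < |s + 3| < δ ⇒ |s^3 + 27| < ε.
Factor: s^3 + 27 = (s + 3)(s^2 - 3s + 9), so |s^3 + 27| = |s + 3|·|s^2 - 3s + 9|.
Impose δ ≤ 1 so that |s| < 4; then |s^2 - 3s + 9| ≤ 37.
Hence |s^3 + 27| ≤ 37|s + 3|, which is < ε once |s + 3| < ε/37.
Take δ = min(1, ε/37). If 0 < |s + 3| < δ then both bounds hold and |s^3 + 27| ≤ 37|s + 3| < 37·(ε/37) = ε.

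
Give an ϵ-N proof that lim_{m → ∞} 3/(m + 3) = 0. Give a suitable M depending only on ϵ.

Let ϵ > 0. For m ≥ 1, |3/(m + 3) − 0| = 3/(m + 3) ≤ 3/m.
We need 3/m < ϵ, i.e. m > 3/ϵ.
Take M = 3/ϵ. If m > M then |3/(m + 3)| ≤ 3/m < ϵ.

M = 3/ϵ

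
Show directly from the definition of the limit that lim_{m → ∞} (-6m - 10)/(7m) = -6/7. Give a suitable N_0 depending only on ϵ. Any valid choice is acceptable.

Fix ϵ > 0. For m ≥ 1, |(-6m - 10)/(7m) + 6/7| = |-70|/(7(7m)) = 70/(7(7m)).
Since 7m ≥ 7m for m ≥ 1, this is ≤ 70/(7·7m) = (10/7)/m.
So |(-6m - 10)/(7m) + 6/7| < ϵ whenever m > (10/7)/ϵ.
Take N_0 = (10/7)/ϵ. If m > N_0 then |(-6m - 10)/(7m) + 6/7| ≤ (10/7)/m < ϵ.

N_0 = (10/7)/ϵ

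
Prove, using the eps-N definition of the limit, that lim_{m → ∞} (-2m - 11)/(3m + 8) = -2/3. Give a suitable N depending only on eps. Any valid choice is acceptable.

N = (17/9)/eps

Let eps > 0. For m ≥ 1, |(-2m - 11)/(3m + 8) + 2/3| = |-17|/(3(3m + 8)) = 17/(3(3m + 8)).
Since 3m + 8 ≥ 3m for m ≥ 1, this is ≤ 17/(3·3m) = (17/9)/m.
So |(-2m - 11)/(3m + 8) + 2/3| < eps whenever m > (17/9)/eps.
Take N = (17/9)/eps. If m > N then |(-2m - 11)/(3m + 8) + 2/3| ≤ (17/9)/m < eps.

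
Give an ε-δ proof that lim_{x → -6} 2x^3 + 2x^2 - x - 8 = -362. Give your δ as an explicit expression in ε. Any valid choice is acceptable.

δ = min(2, ε/267)

Let ε > 0 be given. We want δ > 0 such that 0 < |x + 6| < δ implies |(2x^3 + 2x^2 - x - 8) + 362| < ε.
(2x^3 + 2x^2 - x - 8) + 362 = 2x^3 + 2x^2 - x + 354 = (x + 6)(2x^2 - 10x + 59).
So |(2x^3 + 2x^2 - x - 8) + 362| = |x + 6|·|2x^2 - 10x + 59|.
Require δ ≤ 2. Then |x + 6| < 2 gives |x| < 8, and by the triangle inequality |2x^2 - 10x + 59| ≤ 2·8^2 + 10·8 + 59 = 267.
Hence |(2x^3 + 2x^2 - x - 8) + 362| ≤ 267|x + 6| < ε provided |x + 6| < ε/267.
Take δ = min(2, ε/267). Then 0 < |x + 6| < δ gives both |x + 6| < 2 and |x + 6| < ε/267, so |(2x^3 + 2x^2 - x - 8) + 362| < ε.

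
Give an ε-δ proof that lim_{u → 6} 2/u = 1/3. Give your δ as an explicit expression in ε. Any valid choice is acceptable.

δ = min(3, 9ε)

Let ε > 0. We seek δ > 0 such that 0 < |u − 6| < δ implies |2/u − (1/3)| < ε.
|2/u − (1/3)| = 2·|6 − u|/(6·|u|) = 2|u − 6|/(6|u|).
Require δ ≤ 3 so that |u| > 6 − 3 = 3, hence 6|u| > 18.
Then |2/u − (1/3)| < 2|u − 6|/18, which is < ε when |u − 6| < 9ε.
Take δ = min(3, 9ε). Then 0 < |u − 6| < δ gives both |u − 6| < 3 and |u − 6| < 9ε, so |2/u − (1/3)| < ε.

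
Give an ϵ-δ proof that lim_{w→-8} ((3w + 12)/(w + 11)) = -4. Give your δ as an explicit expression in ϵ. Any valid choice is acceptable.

Let ϵ > 0 be given. We want δ > 0 with 0 < |w + 8| < δ ⇒ |(3w + 12)/(w + 11) + 4| < ϵ.
Combining over a common denominator, (3w + 12)/(w + 11) + 4 = [(3w + 12)·3 − (-12)·(w + 11)] / [3·(w + 11)] = 21(w + 8) / (3(w + 11)).
So |(3w + 12)/(w + 11) + 4| = 21|w + 8| / (3·|w + 11|).
Restrict δ ≤ 3/2. Then |w + 8| < 3/2 gives |w + 11| = |(w + 8) + 3| ≥ 3 − 3/2 = 3/2.
Hence |(3w + 12)/(w + 11) + 4| < 21|w + 8|/(3·(3/2)) = (14/3)|w + 8|, which is < ϵ once |w + 8| < (3/14)ϵ.
Take δ = min(3/2, (3/14)ϵ). Then 0 < |w + 8| < δ forces both bounds, so |(3w + 12)/(w + 11) + 4| < ϵ.

δ = min(3/2, (3/14)ϵ)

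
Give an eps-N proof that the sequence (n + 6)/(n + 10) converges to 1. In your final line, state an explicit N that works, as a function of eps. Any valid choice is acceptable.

N = 4/eps

Let eps > 0. For n ≥ 1, |(n + 6)/(n + 10) − 1| = |-4|/((n + 10)) = 4/((n + 10)).
Since n + 10 ≥ n for n ≥ 1, this is ≤ 4/(n) = 4/n.
So |(n + 6)/(n + 10) − 1| < eps whenever n > 4/eps.
Take N = 4/eps. If n > N then |(n + 6)/(n + 10) − 1| ≤ 4/n < eps.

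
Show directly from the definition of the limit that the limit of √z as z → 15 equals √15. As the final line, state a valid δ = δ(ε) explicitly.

δ = min(15, √15·ε)

Suppose ε > 0. We want δ > 0 such that 0 < |z − 15| < δ implies |√z − √15| < ε.
Multiplying by the conjugate, |√z − √15| = |z − 15|/(√z + √15).
Restrict δ ≤ 15 so that |z − 15| < 15 forces z > 0, and then √z + √15 > √15.
Hence |√z − √15| < |z − 15|/√15, which is < ε once |z − 15| < √15·ε.
Take δ = min(15, √15·ε). If 0 < |z − 15| < δ then z > 0 and |√z − √15| < |z − 15|/√15 < ε.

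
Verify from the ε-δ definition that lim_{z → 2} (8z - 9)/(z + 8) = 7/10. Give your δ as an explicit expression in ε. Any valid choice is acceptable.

δ = min(5, (50/73)ε)

Let ε > 0 be given. We want δ > 0 with 0 < |z − 2| < δ ⇒ |(8z - 9)/(z + 8) − (7/10)| < ε.
Combining over a common denominator, (8z - 9)/(z + 8) − (7/10) = [(8z - 9)·10 − 7·(z + 8)] / [10·(z + 8)] = 73(z − 2) / (10(z + 8)).
So |(8z - 9)/(z + 8) − (7/10)| = 73|z − 2| / (10·|z + 8|).
Restrict δ ≤ 5. Then |z − 2| < 5 gives |z + 8| = |(z − 2) + 10| ≥ 10 − 5 = 5.
Hence |(8z - 9)/(z + 8) − (7/10)| < 73|z − 2|/(10·5) = (73/50)|z − 2|, which is < ε once |z − 2| < (50/73)ε.
Take δ = min(5, (50/73)ε). Then 0 < |z − 2| < δ forces both bounds, so |(8z - 9)/(z + 8) − (7/10)| < ε.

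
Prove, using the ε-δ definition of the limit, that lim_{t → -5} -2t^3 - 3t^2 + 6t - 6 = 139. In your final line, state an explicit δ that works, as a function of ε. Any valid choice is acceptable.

Let ε > 0. We want δ > 0 such that 0 < |t + 5| < δ implies |(-2t^3 - 3t^2 + 6t - 6) − 139| < ε.
(-2t^3 - 3t^2 + 6t - 6) − 139 = -2t^3 - 3t^2 + 6t - 145 = (t + 5)(-2t^2 + 7t - 29).
So |(-2t^3 - 3t^2 + 6t - 6) − 139| = |t + 5|·|-2t^2 + 7t - 29|.
Require δ ≤ 1. Then |t + 5| < 1 gives |t| < 6, and by the triangle inequality |-2t^2 + 7t - 29| ≤ 2·6^2 + 7·6 + 29 = 143.
Hence |(-2t^3 - 3t^2 + 6t - 6) − 139| ≤ 143|t + 5| < ε provided |t + 5| < ε/143.
Take δ = min(1, ε/143). Then 0 < |t + 5| < δ gives both |t + 5| < 1 and |t + 5| < ε/143, so |(-2t^3 - 3t^2 + 6t - 6) − 139| < ε.

δ = min(1, ε/143)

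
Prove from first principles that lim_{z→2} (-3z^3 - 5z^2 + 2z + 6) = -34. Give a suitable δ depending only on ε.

Let ε > 0. We want δ > 0 such that 0 < |z − 2| < δ implies |(-3z^3 - 5z^2 + 2z + 6) + 34| < ε.
(-3z^3 - 5z^2 + 2z + 6) + 34 = -3z^3 - 5z^2 + 2z + 40 = (z − 2)(-3z^2 - 11z - 20).
So |(-3z^3 - 5z^2 + 2z + 6) + 34| = |z − 2|·|-3z^2 - 11z - 20|.
Assume first that |z − 2| < 2, so |z| < 4. Then |-3z^2 - 11z - 20| ≤ 3·4^2 + 11·4 + 20 = 112.
Hence |(-3z^3 - 5z^2 + 2z + 6) + 34| ≤ 112|z − 2| < ε provided |z − 2| < ε/112.
Choosing δ = min(2, ε/112) ensures both conditions, hence |(-3z^3 - 5z^2 + 2z + 6) + 34| < ε.

δ = min(2, ε/112)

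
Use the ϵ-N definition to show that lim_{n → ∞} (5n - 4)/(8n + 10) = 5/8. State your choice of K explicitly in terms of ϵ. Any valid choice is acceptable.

Fix ϵ > 0. For n ≥ 1, |(5n - 4)/(8n + 10) − (5/8)| = |-82|/(8(8n + 10)) = 82/(8(8n + 10)).
Since 8n + 10 ≥ 8n for n ≥ 1, this is ≤ 82/(8·8n) = (41/32)/n.
So |(5n - 4)/(8n + 10) − (5/8)| < ϵ whenever n > (41/32)/ϵ.
Take K = (41/32)/ϵ. If n > K then |(5n - 4)/(8n + 10) − (5/8)| ≤ (41/32)/n < ϵ.

K = (41/32)/ϵ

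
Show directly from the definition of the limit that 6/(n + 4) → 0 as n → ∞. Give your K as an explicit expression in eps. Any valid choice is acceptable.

Let eps > 0. For n ≥ 1, |6/(n + 4) − 0| = 6/(n + 4) ≤ 6/n.
We need 6/n < eps, i.e. n > 6/eps.
Take K = 6/eps. If n > K then |6/(n + 4)| ≤ 6/n < eps.

K = 6/eps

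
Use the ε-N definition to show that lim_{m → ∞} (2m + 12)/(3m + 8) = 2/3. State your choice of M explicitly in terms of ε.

M = (20/9)/ε

Let ε > 0. For m ≥ 1, |(2m + 12)/(3m + 8) − (2/3)| = |20|/(3(3m + 8)) = 20/(3(3m + 8)).
Since 3m + 8 ≥ 3m for m ≥ 1, this is ≤ 20/(3·3m) = (20/9)/m.
So |(2m + 12)/(3m + 8) − (2/3)| < ε whenever m > (20/9)/ε.
Take M = (20/9)/ε. If m > M then |(2m + 12)/(3m + 8) − (2/3)| ≤ (20/9)/m < ε.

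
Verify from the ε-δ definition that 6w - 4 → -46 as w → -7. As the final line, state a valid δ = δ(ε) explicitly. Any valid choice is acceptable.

δ = ε/6

Let ε > 0. We need δ > 0 so that 0 < |w + 7| < δ implies |(6w - 4) + 46| < ε.
Since (6w - 4) + 46 = 6(w + 7), we have |(6w - 4) + 46| = 6|w + 7|.
Thus it suffices that |w + 7| < ε/6.
Take δ = ε/6. If 0 < |w + 7| < δ then |(6w - 4) + 46| = 6|w + 7| < 6·(ε/6) = ε.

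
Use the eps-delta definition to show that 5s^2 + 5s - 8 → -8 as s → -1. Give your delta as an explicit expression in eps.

Suppose eps > 0. We want delta > 0 such that 0 < |s + 1| < delta implies |(5s^2 + 5s - 8) + 8| < eps.
(5s^2 + 5s - 8) + 8 = 5s^2 + 5s = (s + 1)(5s).
So |(5s^2 + 5s - 8) + 8| = |s + 1|·|5s|.
Require delta ≤ 1. Then |s + 1| < 1 gives |s| < 2, and by the triangle inequality |5s| ≤ 5·2 = 10.
Hence |(5s^2 + 5s - 8) + 8| ≤ 10|s + 1| < eps provided |s + 1| < eps/10.
Choosing delta = min(1, eps/10) ensures both conditions, hence |(5s^2 + 5s - 8) + 8| < eps.

delta = min(1, eps/10)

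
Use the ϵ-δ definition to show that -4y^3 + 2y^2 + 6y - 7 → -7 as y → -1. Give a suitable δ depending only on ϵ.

δ = min(2, ϵ/54)

Fix ϵ > 0. We want δ > 0 such that 0 < |y + 1| < δ implies |(-4y^3 + 2y^2 + 6y - 7) + 7| < ϵ.
(-4y^3 + 2y^2 + 6y - 7) + 7 = -4y^3 + 2y^2 + 6y = (y + 1)(-4y^2 + 6y).
So |(-4y^3 + 2y^2 + 6y - 7) + 7| = |y + 1|·|-4y^2 + 6y|.
Assume first that |y + 1| < 2, so |y| < 3. Then |-4y^2 + 6y| ≤ 4·3^2 + 6·3 = 54.
Hence |(-4y^3 + 2y^2 + 6y - 7) + 7| ≤ 54|y + 1| < ϵ provided |y + 1| < ϵ/54.
Choosing δ = min(2, ϵ/54) ensures both conditions, hence |(-4y^3 + 2y^2 + 6y - 7) + 7| < ϵ.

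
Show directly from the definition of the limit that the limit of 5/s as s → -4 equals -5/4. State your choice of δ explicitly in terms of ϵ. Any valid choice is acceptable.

Fix ϵ > 0. We seek δ > 0 such that 0 < |s + 4| < δ implies |5/s + 5/4| < ϵ.
|5/s + 5/4| = 5·|-4 − s|/(4·|s|) = 5|s + 4|/(4|s|).
Restrict δ ≤ 2. Then |s + 4| < 2 gives |s| > 2, so 4|s| > 8.
Then |5/s + 5/4| < 5|s + 4|/8, which is < ϵ when |s + 4| < (8/5)ϵ.
Take δ = min(2, (8/5)ϵ). Then 0 < |s + 4| < δ gives both |s + 4| < 2 and |s + 4| < (8/5)ϵ, so |5/s + 5/4| < ϵ.

δ = min(2, (8/5)ϵ)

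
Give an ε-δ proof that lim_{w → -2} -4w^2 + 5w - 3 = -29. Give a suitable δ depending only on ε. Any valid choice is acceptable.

δ = min(1, ε/25)

Let ε > 0. We want δ > 0 such that 0 < |w + 2| < δ implies |(-4w^2 + 5w - 3) + 29| < ε.
(-4w^2 + 5w - 3) + 29 = -4w^2 + 5w + 26 = (w + 2)(-4w + 13).
So |(-4w^2 + 5w - 3) + 29| = |w + 2|·|-4w + 13|.
Require δ ≤ 1. Then |w + 2| < 1 gives |w| < 3, and by the triangle inequality |-4w + 13| ≤ 4·3 + 13 = 25.
Hence |(-4w^2 + 5w - 3) + 29| ≤ 25|w + 2| < ε provided |w + 2| < ε/25.
Take δ = min(1, ε/25). Then 0 < |w + 2| < δ gives both |w + 2| < 1 and |w + 2| < ε/25, so |(-4w^2 + 5w - 3) + 29| < ε.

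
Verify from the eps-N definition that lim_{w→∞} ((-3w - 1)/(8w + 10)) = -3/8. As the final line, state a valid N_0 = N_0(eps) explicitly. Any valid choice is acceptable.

Suppose eps > 0. We seek N_0 > 0 such that w > N_0 implies |(-3w - 1)/(8w + 10) + 3/8| < eps.
(-3w - 1)/(8w + 10) + 3/8 = (8(-3w - 1) − (-3)(8w + 10)) / (8(8w + 10)) = 22/(8(8w + 10)).
For w > 0 we have 8w + 10 > 8w, so |(-3w - 1)/(8w + 10) + 3/8| = 22/(8(8w + 10)) < 22/(8·8w) = (11/32)/w.
Thus |(-3w - 1)/(8w + 10) + 3/8| < eps whenever w > (11/32)/eps.
Take N_0 = (11/32)/eps. If w > N_0 then |(-3w - 1)/(8w + 10) + 3/8| < (11/32)/w < eps.

N_0 = (11/32)/eps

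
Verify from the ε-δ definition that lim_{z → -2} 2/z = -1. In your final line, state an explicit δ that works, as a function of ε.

Suppose ε > 0. We seek δ > 0 such that 0 < |z + 2| < δ implies |2/z + 1| < ε.
|2/z + 1| = 2·|-2 − z|/(2·|z|) = 2|z + 2|/(2|z|).
Require δ ≤ 1 so that |z| > 2 − 1 = 1, hence 2|z| > 2.
Then |2/z + 1| < 2|z + 2|/2, which is < ε when |z + 2| < ε.
Take δ = min(1, ε). Then 0 < |z + 2| < δ gives both |z + 2| < 1 and |z + 2| < ε, so |2/z + 1| < ε.

δ = min(1, ε)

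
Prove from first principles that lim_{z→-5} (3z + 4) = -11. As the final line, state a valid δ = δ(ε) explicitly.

δ = ε/3

Fix ε > 0. We need δ > 0 so that 0 < |z + 5| < δ implies |(3z + 4) + 11| < ε.
|(3z + 4) + 11| = |3z + 15| = 3|z + 5|.
So 3|z + 5| < ε exactly when |z + 5| < ε/3.
Take δ = ε/3. If 0 < |z + 5| < δ then |(3z + 4) + 11| = 3|z + 5| < 3·(ε/3) = ε.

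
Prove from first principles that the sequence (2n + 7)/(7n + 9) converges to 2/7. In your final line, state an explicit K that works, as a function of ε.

K = (31/49)/ε

Let ε > 0 be given. For n ≥ 1, |(2n + 7)/(7n + 9) − (2/7)| = |31|/(7(7n + 9)) = 31/(7(7n + 9)).
Since 7n + 9 ≥ 7n for n ≥ 1, this is ≤ 31/(7·7n) = (31/49)/n.
So |(2n + 7)/(7n + 9) − (2/7)| < ε whenever n > (31/49)/ε.
Take K = (31/49)/ε. If n > K then |(2n + 7)/(7n + 9) − (2/7)| ≤ (31/49)/n < ε.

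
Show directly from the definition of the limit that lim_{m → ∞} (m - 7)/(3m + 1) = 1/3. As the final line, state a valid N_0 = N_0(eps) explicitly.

N_0 = (22/9)/eps

Fix eps > 0. For m ≥ 1, |(m - 7)/(3m + 1) − (1/3)| = |-22|/(3(3m + 1)) = 22/(3(3m + 1)).
Since 3m + 1 ≥ 3m for m ≥ 1, this is ≤ 22/(3·3m) = (22/9)/m.
So |(m - 7)/(3m + 1) − (1/3)| < eps whenever m > (22/9)/eps.
Take N_0 = (22/9)/eps. If m > N_0 then |(m - 7)/(3m + 1) − (1/3)| ≤ (22/9)/m < eps.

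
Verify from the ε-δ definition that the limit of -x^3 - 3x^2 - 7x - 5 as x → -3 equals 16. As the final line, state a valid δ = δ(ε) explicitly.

δ = min(1, ε/23)

Let ε > 0 be given. We want δ > 0 such that 0 < |x + 3| < δ implies |(-x^3 - 3x^2 - 7x - 5) − 16| < ε.
(-x^3 - 3x^2 - 7x - 5) − 16 = -x^3 - 3x^2 - 7x - 21 = (x + 3)(-x^2 - 7).
So |(-x^3 - 3x^2 - 7x - 5) − 16| = |x + 3|·|-x^2 - 7|.
Require δ ≤ 1. Then |x + 3| < 1 gives |x| < 4, and by the triangle inequality |-x^2 - 7| ≤ 4^2 + 7 = 23.
Hence |(-x^3 - 3x^2 - 7x - 5) − 16| ≤ 23|x + 3| < ε provided |x + 3| < ε/23.
Choosing δ = min(1, ε/23) ensures both conditions, hence |(-x^3 - 3x^2 - 7x - 5) − 16| < ε.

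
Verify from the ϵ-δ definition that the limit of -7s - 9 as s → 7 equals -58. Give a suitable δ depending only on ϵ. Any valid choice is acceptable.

δ = ϵ/7

Fix ϵ > 0. We need δ > 0 so that 0 < |s − 7| < δ implies |(-7s - 9) + 58| < ϵ.
Since (-7s - 9) + 58 = -7(s − 7), we have |(-7s - 9) + 58| = 7|s − 7|.
Thus it suffices that |s − 7| < ϵ/7.
Take δ = ϵ/7. If 0 < |s − 7| < δ then |(-7s - 9) + 58| = 7|s − 7| < 7·(ϵ/7) = ϵ.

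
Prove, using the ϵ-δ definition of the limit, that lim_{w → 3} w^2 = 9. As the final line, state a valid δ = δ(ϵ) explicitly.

δ = min(1, ϵ/7)

Let ϵ > 0 be given. We seek δ > 0 with 0 < |w − 3| < δ ⇒ |w^2 − 9| < ϵ.
Factor: w^2 − 9 = (w − 3)(w + 3), so |w^2 − 9| = |w − 3|·|w + 3|.
Impose δ ≤ 1 so that |w| < 4; then |w + 3| ≤ 7.
Hence |w^2 − 9| ≤ 7|w − 3|, which is < ϵ once |w − 3| < ϵ/7.
Take δ = min(1, ϵ/7). If 0 < |w − 3| < δ then both bounds hold and |w^2 − 9| ≤ 7|w − 3| < 7·(ϵ/7) = ϵ.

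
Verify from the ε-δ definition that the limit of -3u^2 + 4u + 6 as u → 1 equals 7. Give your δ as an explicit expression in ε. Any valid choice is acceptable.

Suppose ε > 0. We want δ > 0 such that 0 < |u − 1| < δ implies |(-3u^2 + 4u + 6) − 7| < ε.
(-3u^2 + 4u + 6) − 7 = -3u^2 + 4u - 1 = (u − 1)(-3u + 1).
So |(-3u^2 + 4u + 6) − 7| = |u − 1|·|-3u + 1|.
Require δ ≤ 2. Then |u − 1| < 2 gives |u| < 3, and by the triangle inequality |-3u + 1| ≤ 3·3 + 1 = 10.
Hence |(-3u^2 + 4u + 6) − 7| ≤ 10|u − 1| < ε provided |u − 1| < ε/10.
Choosing δ = min(2, ε/10) ensures both conditions, hence |(-3u^2 + 4u + 6) − 7| < ε.

δ = min(2, ε/10)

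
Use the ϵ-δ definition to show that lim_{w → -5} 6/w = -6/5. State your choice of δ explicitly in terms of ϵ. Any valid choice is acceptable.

δ = min(5/2, (25/12)ϵ)

Fix ϵ > 0. We seek δ > 0 such that 0 < |w + 5| < δ implies |6/w + 6/5| < ϵ.
|6/w + 6/5| = 6·|-5 − w|/(5·|w|) = 6|w + 5|/(5|w|).
Require δ ≤ 5/2 so that |w| > 5 − 5/2 = 5/2, hence 5|w| > 25/2.
Then |6/w + 6/5| < 6|w + 5|/(25/2), which is < ϵ when |w + 5| < (25/12)ϵ.
Take δ = min(5/2, (25/12)ϵ). Then 0 < |w + 5| < δ gives both |w + 5| < 5/2 and |w + 5| < (25/12)ϵ, so |6/w + 6/5| < ϵ.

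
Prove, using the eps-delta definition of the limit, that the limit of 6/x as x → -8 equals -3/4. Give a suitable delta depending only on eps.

delta = min(4, (16/3)eps)

Let eps > 0. We seek delta > 0 such that 0 < |x + 8| < delta implies |6/x + 3/4| < eps.
|6/x + 3/4| = 6·|-8 − x|/(8·|x|) = 6|x + 8|/(8|x|).
Restrict delta ≤ 4. Then |x + 8| < 4 gives |x| > 4, so 8|x| > 32.
Then |6/x + 3/4| < 6|x + 8|/32, which is < eps when |x + 8| < (16/3)eps.
Take delta = min(4, (16/3)eps). Then 0 < |x + 8| < delta gives both |x + 8| < 4 and |x + 8| < (16/3)eps, so |6/x + 3/4| < eps.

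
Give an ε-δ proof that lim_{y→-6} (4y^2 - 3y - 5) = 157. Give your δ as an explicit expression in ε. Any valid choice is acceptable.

Suppose ε > 0. We want δ > 0 such that 0 < |y + 6| < δ implies |(4y^2 - 3y - 5) − 157| < ε.
(4y^2 - 3y - 5) − 157 = 4y^2 - 3y - 162 = (y + 6)(4y - 27).
So |(4y^2 - 3y - 5) − 157| = |y + 6|·|4y - 27|.
Assume first that |y + 6| < 2, so |y| < 8. Then |4y - 27| ≤ 4·8 + 27 = 59.
Hence |(4y^2 - 3y - 5) − 157| ≤ 59|y + 6| < ε provided |y + 6| < ε/59.
Take δ = min(2, ε/59). Then 0 < |y + 6| < δ gives both |y + 6| < 2 and |y + 6| < ε/59, so |(4y^2 - 3y - 5) − 157| < ε.

δ = min(2, ε/59)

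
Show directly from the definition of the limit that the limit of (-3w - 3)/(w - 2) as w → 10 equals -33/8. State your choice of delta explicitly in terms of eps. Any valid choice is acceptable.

delta = min(4, (32/9)eps)

Let eps > 0 be given. We want delta > 0 with 0 < |w − 10| < delta ⇒ |(-3w - 3)/(w - 2) + 33/8| < eps.
Combining over a common denominator, (-3w - 3)/(w - 2) + 33/8 = [(-3w - 3)·8 − (-33)·(w - 2)] / [8·(w - 2)] = 9(w − 10) / (8(w - 2)).
So |(-3w - 3)/(w - 2) + 33/8| = 9|w − 10| / (8·|w − 2|).
Restrict delta ≤ 4. Then |w − 10| < 4 gives |w − 2| = |(w − 10) + 8| ≥ 8 − 4 = 4.
Hence |(-3w - 3)/(w - 2) + 33/8| < 9|w − 10|/(8·4) = (9/32)|w − 10|, which is < eps once |w − 10| < (32/9)eps.
Take delta = min(4, (32/9)eps). Then 0 < |w − 10| < delta forces both bounds, so |(-3w - 3)/(w - 2) + 33/8| < eps.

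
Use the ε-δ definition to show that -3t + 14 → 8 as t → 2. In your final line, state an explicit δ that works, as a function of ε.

δ = ε/3

Let ε > 0 be given. We need δ > 0 so that 0 < |t − 2| < δ implies |(-3t + 14) − 8| < ε.
Since (-3t + 14) − 8 = -3(t − 2), we have |(-3t + 14) − 8| = 3|t − 2|.
So 3|t − 2| < ε exactly when |t − 2| < ε/3.
Choosing δ = ε/3 gives |(-3t + 14) − 8| = 3|t − 2| < ε whenever |t − 2| < δ.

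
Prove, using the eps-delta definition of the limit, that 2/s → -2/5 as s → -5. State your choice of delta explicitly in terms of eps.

delta = min(5/2, (25/4)eps)

Fix eps > 0. We seek delta > 0 such that 0 < |s + 5| < delta implies |2/s + 2/5| < eps.
|2/s + 2/5| = 2·|-5 − s|/(5·|s|) = 2|s + 5|/(5|s|).
Restrict delta ≤ 5/2. Then |s + 5| < 5/2 gives |s| > 5/2, so 5|s| > 25/2.
Then |2/s + 2/5| < 2|s + 5|/(25/2), which is < eps when |s + 5| < (25/4)eps.
Take delta = min(5/2, (25/4)eps). Then 0 < |s + 5| < delta gives both |s + 5| < 5/2 and |s + 5| < (25/4)eps, so |2/s + 2/5| < eps.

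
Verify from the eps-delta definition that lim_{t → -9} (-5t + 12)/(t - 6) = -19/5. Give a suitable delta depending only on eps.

Fix eps > 0. We want delta > 0 with 0 < |t + 9| < delta ⇒ |(-5t + 12)/(t - 6) + 19/5| < eps.
Combining over a common denominator, (-5t + 12)/(t - 6) + 19/5 = [(-5t + 12)·(-15) − 57·(t - 6)] / [(-15)·(t - 6)] = 18(t + 9) / ((-15)(t - 6)).
So |(-5t + 12)/(t - 6) + 19/5| = 18|t + 9| / (15·|t − 6|).
Require delta ≤ 15/2, so |t − 6| ≥ |-15| − |t + 9| > 15 − 15/2 = 15/2.
Hence |(-5t + 12)/(t - 6) + 19/5| < 18|t + 9|/(15·(15/2)) = (4/25)|t + 9|, which is < eps once |t + 9| < (25/4)eps.
Take delta = min(15/2, (25/4)eps). Then 0 < |t + 9| < delta forces both bounds, so |(-5t + 12)/(t - 6) + 19/5| < eps.

delta = min(15/2, (25/4)eps)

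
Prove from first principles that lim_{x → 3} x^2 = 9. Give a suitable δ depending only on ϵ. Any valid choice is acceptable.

δ = min(2, ϵ/8)

Let ϵ > 0. We seek δ > 0 with 0 < |x − 3| < δ ⇒ |x^2 − 9| < ϵ.
Factor: x^2 − 9 = (x − 3)(x + 3), so |x^2 − 9| = |x − 3|·|x + 3|.
Restrict δ ≤ 2. Then |x − 3| < 2 gives |x| < 5, so by the triangle inequality |x + 3| ≤ 5 + 3 = 8.
Hence |x^2 − 9| ≤ 8|x − 3|, which is < ϵ once |x − 3| < ϵ/8.
Take δ = min(2, ϵ/8). If 0 < |x − 3| < δ then both bounds hold and |x^2 − 9| ≤ 8|x − 3| < 8·(ϵ/8) = ϵ.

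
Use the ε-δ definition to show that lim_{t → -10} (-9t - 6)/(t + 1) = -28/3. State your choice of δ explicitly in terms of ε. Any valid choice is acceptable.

Let ε > 0 be given. We want δ > 0 with 0 < |t + 10| < δ ⇒ |(-9t - 6)/(t + 1) + 28/3| < ε.
Combining over a common denominator, (-9t - 6)/(t + 1) + 28/3 = [(-9t - 6)·(-9) − 84·(t + 1)] / [(-9)·(t + 1)] = -3(t + 10) / ((-9)(t + 1)).
So |(-9t - 6)/(t + 1) + 28/3| = 3|t + 10| / (9·|t + 1|).
Restrict δ ≤ 9/2. Then |t + 10| < 9/2 gives |t + 1| = |(t + 10) + (-9)| ≥ 9 − 9/2 = 9/2.
Hence |(-9t - 6)/(t + 1) + 28/3| < 3|t + 10|/(9·(9/2)) = (2/27)|t + 10|, which is < ε once |t + 10| < (27/2)ε.
Take δ = min(9/2, (27/2)ε). Then 0 < |t + 10| < δ forces both bounds, so |(-9t - 6)/(t + 1) + 28/3| < ε.

δ = min(9/2, (27/2)ε)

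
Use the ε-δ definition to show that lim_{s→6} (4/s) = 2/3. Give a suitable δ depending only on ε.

Suppose ε > 0. We seek δ > 0 such that 0 < |s − 6| < δ implies |4/s − (2/3)| < ε.
|4/s − (2/3)| = 4·|6 − s|/(6·|s|) = 4|s − 6|/(6|s|).
Restrict δ ≤ 3. Then |s − 6| < 3 gives |s| > 3, so 6|s| > 18.
Then |4/s − (2/3)| < 4|s − 6|/18, which is < ε when |s − 6| < (9/2)ε.
Take δ = min(3, (9/2)ε). Then 0 < |s − 6| < δ gives both |s − 6| < 3 and |s − 6| < (9/2)ε, so |4/s − (2/3)| < ε.

δ = min(3, (9/2)ε)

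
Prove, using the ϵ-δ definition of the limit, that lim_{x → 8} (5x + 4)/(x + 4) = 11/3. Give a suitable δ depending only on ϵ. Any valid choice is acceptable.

Fix ϵ > 0. We want δ > 0 with 0 < |x − 8| < δ ⇒ |(5x + 4)/(x + 4) − (11/3)| < ϵ.
Combining over a common denominator, (5x + 4)/(x + 4) − (11/3) = [(5x + 4)·12 − 44·(x + 4)] / [12·(x + 4)] = 16(x − 8) / (12(x + 4)).
So |(5x + 4)/(x + 4) − (11/3)| = 16|x − 8| / (12·|x + 4|).
Restrict δ ≤ 6. Then |x − 8| < 6 gives |x + 4| = |(x − 8) + 12| ≥ 12 − 6 = 6.
Hence |(5x + 4)/(x + 4) − (11/3)| < 16|x − 8|/(12·6) = (2/9)|x − 8|, which is < ϵ once |x − 8| < (9/2)ϵ.
Take δ = min(6, (9/2)ϵ). Then 0 < |x − 8| < δ forces both bounds, so |(5x + 4)/(x + 4) − (11/3)| < ϵ.

δ = min(6, (9/2)ϵ)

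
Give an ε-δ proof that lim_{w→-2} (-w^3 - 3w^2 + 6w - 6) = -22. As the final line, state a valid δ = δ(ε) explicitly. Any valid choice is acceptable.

δ = min(1, ε/20)

Suppose ε > 0. We want δ > 0 such that 0 < |w + 2| < δ implies |(-w^3 - 3w^2 + 6w - 6) + 22| < ε.
(-w^3 - 3w^2 + 6w - 6) + 22 = -w^3 - 3w^2 + 6w + 16 = (w + 2)(-w^2 - w + 8).
So |(-w^3 - 3w^2 + 6w - 6) + 22| = |w + 2|·|-w^2 - w + 8|.
Require δ ≤ 1. Then |w + 2| < 1 gives |w| < 3, and by the triangle inequality |-w^2 - w + 8| ≤ 3^2 + 3 + 8 = 20.
Hence |(-w^3 - 3w^2 + 6w - 6) + 22| ≤ 20|w + 2| < ε provided |w + 2| < ε/20.
Take δ = min(1, ε/20). Then 0 < |w + 2| < δ gives both |w + 2| < 1 and |w + 2| < ε/20, so |(-w^3 - 3w^2 + 6w - 6) + 22| < ε.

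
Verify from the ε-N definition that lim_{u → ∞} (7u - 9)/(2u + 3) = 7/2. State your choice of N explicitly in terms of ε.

Suppose ε > 0. We seek N > 0 such that u > N implies |(7u - 9)/(2u + 3) − (7/2)| < ε.
(7u - 9)/(2u + 3) − (7/2) = (2(7u - 9) − 7(2u + 3)) / (2(2u + 3)) = -39/(2(2u + 3)).
For u > 0 we have 2u + 3 > 2u, so |(7u - 9)/(2u + 3) − (7/2)| = 39/(2(2u + 3)) < 39/(2·2u) = (39/4)/u.
Thus |(7u - 9)/(2u + 3) − (7/2)| < ε whenever u > (39/4)/ε.
Take N = (39/4)/ε. If u > N then |(7u - 9)/(2u + 3) − (7/2)| < (39/4)/u < ε.

N = (39/4)/ε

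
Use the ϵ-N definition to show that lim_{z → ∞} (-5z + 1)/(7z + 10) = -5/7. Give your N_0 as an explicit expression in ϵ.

Let ϵ > 0 be given. We seek N_0 > 0 such that z > N_0 implies |(-5z + 1)/(7z + 10) + 5/7| < ϵ.
(-5z + 1)/(7z + 10) + 5/7 = (7(-5z + 1) − (-5)(7z + 10)) / (7(7z + 10)) = 57/(7(7z + 10)).
For z > 0 we have 7z + 10 > 7z, so |(-5z + 1)/(7z + 10) + 5/7| = 57/(7(7z + 10)) < 57/(7·7z) = (57/49)/z.
Thus |(-5z + 1)/(7z + 10) + 5/7| < ϵ whenever z > (57/49)/ϵ.
Take N_0 = (57/49)/ϵ. If z > N_0 then |(-5z + 1)/(7z + 10) + 5/7| < (57/49)/z < ϵ.

N_0 = (57/49)/ϵ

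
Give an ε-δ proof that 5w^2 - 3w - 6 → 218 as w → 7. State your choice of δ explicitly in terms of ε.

δ = min(2, ε/77)

Suppose ε > 0. We want δ > 0 such that 0 < |w − 7| < δ implies |(5w^2 - 3w - 6) − 218| < ε.
(5w^2 - 3w - 6) − 218 = 5w^2 - 3w - 224 = (w − 7)(5w + 32).
So |(5w^2 - 3w - 6) − 218| = |w − 7|·|5w + 32|.
Require δ ≤ 2. Then |w − 7| < 2 gives |w| < 9, and by the triangle inequality |5w + 32| ≤ 5·9 + 32 = 77.
Hence |(5w^2 - 3w - 6) − 218| ≤ 77|w − 7| < ε provided |w − 7| < ε/77.
Choosing δ = min(2, ε/77) ensures both conditions, hence |(5w^2 - 3w - 6) − 218| < ε.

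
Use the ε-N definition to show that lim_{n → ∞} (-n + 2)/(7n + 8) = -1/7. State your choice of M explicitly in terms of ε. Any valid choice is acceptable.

M = (22/49)/ε

Let ε > 0. For n ≥ 1, |(-n + 2)/(7n + 8) + 1/7| = |22|/(7(7n + 8)) = 22/(7(7n + 8)).
Since 7n + 8 ≥ 7n for n ≥ 1, this is ≤ 22/(7·7n) = (22/49)/n.
So |(-n + 2)/(7n + 8) + 1/7| < ε whenever n > (22/49)/ε.
Take M = (22/49)/ε. If n > M then |(-n + 2)/(7n + 8) + 1/7| ≤ (22/49)/n < ε.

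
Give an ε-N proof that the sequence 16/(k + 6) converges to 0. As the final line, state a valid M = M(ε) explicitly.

Suppose ε > 0. For k ≥ 1, |16/(k + 6) − 0| = 16/(k + 6) ≤ 16/k.
We need 16/k < ε, i.e. k > 16/ε.
Take M = 16/ε. If k > M then |16/(k + 6)| ≤ 16/k < ε.

M = 16/ε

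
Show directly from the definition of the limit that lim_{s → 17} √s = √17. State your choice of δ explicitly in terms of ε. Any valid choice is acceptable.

Fix ε > 0. We want δ > 0 such that 0 < |s − 17| < δ implies |√s − √17| < ε.
Rationalise: √s − √17 = (s − 17)/(√s + √17), so |√s − √17| = |s − 17|/(√s + √17).
Restrict δ ≤ 17 so that |s − 17| < 17 forces s > 0, and then √s + √17 > √17.
Hence |√s − √17| < |s − 17|/√17, which is < ε once |s − 17| < √17·ε.
Take δ = min(17, √17·ε). If 0 < |s − 17| < δ then s > 0 and |√s − √17| < |s − 17|/√17 < ε.

δ = min(17, √17·ε)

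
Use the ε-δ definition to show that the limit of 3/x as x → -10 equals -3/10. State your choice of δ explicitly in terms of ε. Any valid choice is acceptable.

δ = min(5, (50/3)ε)

Suppose ε > 0. We seek δ > 0 such that 0 < |x + 10| < δ implies |3/x + 3/10| < ε.
|3/x + 3/10| = 3·|-10 − x|/(10·|x|) = 3|x + 10|/(10|x|).
Restrict δ ≤ 5. Then |x + 10| < 5 gives |x| > 5, so 10|x| > 50.
Then |3/x + 3/10| < 3|x + 10|/50, which is < ε when |x + 10| < (50/3)ε.
Take δ = min(5, (50/3)ε). Then 0 < |x + 10| < δ gives both |x + 10| < 5 and |x + 10| < (50/3)ε, so |3/x + 3/10| < ε.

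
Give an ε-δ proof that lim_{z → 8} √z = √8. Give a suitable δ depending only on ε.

δ = min(8, √8·ε)

Let ε > 0. We want δ > 0 such that 0 < |z − 8| < δ implies |√z − √8| < ε.
Multiplying by the conjugate, |√z − √8| = |z − 8|/(√z + √8).
Restrict δ ≤ 8 so that |z − 8| < 8 forces z > 0, and then √z + √8 > √8.
Hence |√z − √8| < |z − 8|/√8, which is < ε once |z − 8| < √8·ε.
Take δ = min(8, √8·ε). If 0 < |z − 8| < δ then z > 0 and |√z − √8| < |z − 8|/√8 < ε.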